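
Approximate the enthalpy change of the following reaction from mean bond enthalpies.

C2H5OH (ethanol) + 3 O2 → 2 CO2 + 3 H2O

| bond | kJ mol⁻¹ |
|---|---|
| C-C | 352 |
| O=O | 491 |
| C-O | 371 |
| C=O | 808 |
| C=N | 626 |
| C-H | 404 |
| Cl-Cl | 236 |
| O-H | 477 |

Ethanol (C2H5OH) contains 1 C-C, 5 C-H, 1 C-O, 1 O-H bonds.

Bonds broken (reactants):
  C-C: 1 × 352 = 352
  C-H: 5 × 404 = 2020
  C-O: 1 × 371 = 371
  O-H: 1 × 477 = 477
  O=O: 3 × 491 = 1473
  Σ(broken) = 4693 kJ
Bonds formed (products):
  C=O: 4 × 808 = 3232
  O-H: 6 × 477 = 2862
  Σ(formed) = 6094 kJ
ΔH = Σ(broken) − Σ(formed) = 4693 − 6094 = −1401 kJ

ΔH ≈ −1401 kJ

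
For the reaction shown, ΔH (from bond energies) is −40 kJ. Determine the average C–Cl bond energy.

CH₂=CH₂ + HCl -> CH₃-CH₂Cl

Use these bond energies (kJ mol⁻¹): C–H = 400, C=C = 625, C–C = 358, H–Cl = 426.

Let D be the C–Cl bond energy.
Σ(broken) = 4×400 + 1×625 + 1×426 = 2651
Σ(formed) = 1×358 + 1×D + 5×400 = 2358 + D
ΔH = Σ(broken) − Σ(formed) = (2651) − (2358 + D) = +293 − D
Setting this equal to −40 kJ gives D = 333 kJ/mol.

D(C–Cl) ≈ 333 kJ/mol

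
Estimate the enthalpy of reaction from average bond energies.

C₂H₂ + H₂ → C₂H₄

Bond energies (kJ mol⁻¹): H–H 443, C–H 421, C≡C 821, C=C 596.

ΔH ≈ −174 kJ

Bonds broken (reactants):
  C≡C: 1 × 821 = 821
  C–H: 2 × 421 = 842
  H–H: 1 × 443 = 443
  Σ(broken) = 2106 kJ
Bonds formed (products):
  C–H: 4 × 421 = 1684
  C=C: 1 × 596 = 596
  Σ(formed) = 2280 kJ
ΔH = Σ(broken) − Σ(formed) = 2106 − 2280 = −174 kJ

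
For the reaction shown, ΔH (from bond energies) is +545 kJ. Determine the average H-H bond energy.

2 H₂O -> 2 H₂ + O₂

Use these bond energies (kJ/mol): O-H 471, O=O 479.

Let D be the H-H bond energy.
Σ(broken) = 4×471 = 1884
Σ(formed) = 2×D + 1×479 = 479 + 2D
ΔH = Σ(broken) − Σ(formed) = (1884) − (479 + 2D) = +1405 − 2D
Setting this equal to +545 kJ gives 2D = 860, so D = 430 kJ/mol.

D(H-H) ≈ 430 kJ/mol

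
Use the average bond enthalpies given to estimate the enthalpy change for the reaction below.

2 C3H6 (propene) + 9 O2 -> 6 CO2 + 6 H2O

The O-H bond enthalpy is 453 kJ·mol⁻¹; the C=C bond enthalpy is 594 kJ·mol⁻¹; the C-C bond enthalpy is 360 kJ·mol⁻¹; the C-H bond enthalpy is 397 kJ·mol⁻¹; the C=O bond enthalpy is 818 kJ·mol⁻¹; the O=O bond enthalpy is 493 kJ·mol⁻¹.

Bonds broken (reactants):
  C-C: 2 × 360 = 720
  C-H: 12 × 397 = 4764
  C=C: 2 × 594 = 1188
  O=O: 9 × 493 = 4437
  Σ(broken) = 11109 kJ
Bonds formed (products):
  C=O: 12 × 818 = 9816
  O-H: 12 × 453 = 5436
  Σ(formed) = 15252 kJ
ΔH = Σ(broken) − Σ(formed) = 11109 − 15252 = −4143 kJ

ΔH ≈ −4143 kJ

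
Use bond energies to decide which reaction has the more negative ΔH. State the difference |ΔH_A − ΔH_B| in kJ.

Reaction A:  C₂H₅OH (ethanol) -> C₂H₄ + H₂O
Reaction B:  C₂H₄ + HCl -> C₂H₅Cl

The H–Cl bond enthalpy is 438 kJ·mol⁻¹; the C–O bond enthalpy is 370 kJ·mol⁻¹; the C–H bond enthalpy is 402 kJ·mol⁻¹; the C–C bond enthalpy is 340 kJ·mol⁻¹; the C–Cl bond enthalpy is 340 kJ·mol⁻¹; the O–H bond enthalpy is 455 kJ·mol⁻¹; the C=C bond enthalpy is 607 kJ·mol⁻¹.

Reaction B, by 87 kJ

Reaction A:
  Bonds broken (reactants):
    C–C: 1 × 340 = 340
    C–H: 5 × 402 = 2010
    C–O: 1 × 370 = 370
    O–H: 1 × 455 = 455
    Σ(broken) = 3175 kJ
  Bonds formed (products):
    C–H: 4 × 402 = 1608
    C=C: 1 × 607 = 607
    O–H: 2 × 455 = 910
    Σ(formed) = 3125 kJ
  ΔH_A = 3175 − 3125 = +50 kJ
Reaction B:
  Bonds broken (reactants):
    C–H: 4 × 402 = 1608
    C=C: 1 × 607 = 607
    H–Cl: 1 × 438 = 438
    Σ(broken) = 2653 kJ
  Bonds formed (products):
    C–C: 1 × 340 = 340
    C–Cl: 1 × 340 = 340
    C–H: 5 × 402 = 2010
    Σ(formed) = 2690 kJ
  ΔH_B = 2653 − 2690 = −37 kJ
ΔH_A − ΔH_B = +87 kJ, so reaction B has the more negative ΔH; |ΔH_A − ΔH_B| = 87 kJ.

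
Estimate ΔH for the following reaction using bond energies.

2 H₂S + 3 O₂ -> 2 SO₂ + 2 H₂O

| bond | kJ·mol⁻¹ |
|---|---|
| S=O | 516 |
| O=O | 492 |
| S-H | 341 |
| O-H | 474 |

ΔH ≈ −1120 kJ

Bonds broken (reactants):
  O=O: 3 × 492 = 1476
  S-H: 4 × 341 = 1364
  Σ(broken) = 2840 kJ
Bonds formed (products):
  O-H: 4 × 474 = 1896
  S=O: 4 × 516 = 2064
  Σ(formed) = 3960 kJ
ΔH = Σ(broken) − Σ(formed) = 2840 − 3960 = −1120 kJ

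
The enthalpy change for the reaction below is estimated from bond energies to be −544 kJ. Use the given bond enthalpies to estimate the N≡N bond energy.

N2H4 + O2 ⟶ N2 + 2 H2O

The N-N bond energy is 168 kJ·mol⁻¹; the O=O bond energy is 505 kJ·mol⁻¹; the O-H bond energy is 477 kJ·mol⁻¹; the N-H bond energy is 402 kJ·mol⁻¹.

D(N≡N) ≈ 917 kJ/mol

Let D be the N≡N bond energy.
Σ(broken) = 4×402 + 1×168 + 1×505 = 2281
Σ(formed) = 1×D + 4×477 = 1908 + D
ΔH = Σ(broken) − Σ(formed) = (2281) − (1908 + D) = +373 − D
Setting this equal to −544 kJ gives D = 917 kJ/mol.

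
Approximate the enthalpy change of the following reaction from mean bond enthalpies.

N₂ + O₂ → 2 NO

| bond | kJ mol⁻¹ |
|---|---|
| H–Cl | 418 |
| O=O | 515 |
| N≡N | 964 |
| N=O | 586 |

Bonds broken (reactants):
  N≡N: 1 × 964 = 964
  O=O: 1 × 515 = 515
  Σ(broken) = 1479 kJ
Bonds formed (products):
  N=O: 2 × 586 = 1172
  Σ(formed) = 1172 kJ
ΔH = Σ(broken) − Σ(formed) = 1479 − 1172 = +307 kJ

ΔH ≈ +307 kJ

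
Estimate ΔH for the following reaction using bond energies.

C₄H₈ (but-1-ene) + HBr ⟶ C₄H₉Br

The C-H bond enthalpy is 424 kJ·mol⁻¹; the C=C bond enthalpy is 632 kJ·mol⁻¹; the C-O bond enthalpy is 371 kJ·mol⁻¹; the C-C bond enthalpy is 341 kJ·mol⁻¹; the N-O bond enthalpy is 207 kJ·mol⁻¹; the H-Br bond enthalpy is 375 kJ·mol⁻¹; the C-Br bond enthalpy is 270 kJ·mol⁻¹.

ΔH ≈ −28 kJ

Bonds broken (reactants):
  C-C: 2 × 341 = 682
  C-H: 8 × 424 = 3392
  C=C: 1 × 632 = 632
  H-Br: 1 × 375 = 375
  Σ(broken) = 5081 kJ
Bonds formed (products):
  C-Br: 1 × 270 = 270
  C-C: 3 × 341 = 1023
  C-H: 9 × 424 = 3816
  Σ(formed) = 5109 kJ
ΔH = Σ(broken) − Σ(formed) = 5081 − 5109 = −28 kJ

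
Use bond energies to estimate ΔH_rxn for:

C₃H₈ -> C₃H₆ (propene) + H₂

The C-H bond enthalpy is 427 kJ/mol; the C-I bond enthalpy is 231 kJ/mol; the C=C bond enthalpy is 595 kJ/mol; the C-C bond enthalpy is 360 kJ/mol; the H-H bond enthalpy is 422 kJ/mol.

Bonds broken (reactants):
  C-C: 2 × 360 = 720
  C-H: 8 × 427 = 3416
  Σ(broken) = 4136 kJ
Bonds formed (products):
  C-C: 1 × 360 = 360
  C-H: 6 × 427 = 2562
  C=C: 1 × 595 = 595
  H-H: 1 × 422 = 422
  Σ(formed) = 3939 kJ
ΔH = Σ(broken) − Σ(formed) = 4136 − 3939 = +197 kJ

ΔH ≈ +197 kJ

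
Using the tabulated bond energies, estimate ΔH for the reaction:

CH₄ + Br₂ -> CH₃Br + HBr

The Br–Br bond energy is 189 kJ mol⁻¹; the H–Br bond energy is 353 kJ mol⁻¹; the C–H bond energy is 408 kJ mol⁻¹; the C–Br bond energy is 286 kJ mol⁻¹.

ΔH ≈ −42 kJ

Bonds broken (reactants):
  Br–Br: 1 × 189 = 189
  C–H: 4 × 408 = 1632
  Σ(broken) = 1821 kJ
Bonds formed (products):
  C–Br: 1 × 286 = 286
  C–H: 3 × 408 = 1224
  H–Br: 1 × 353 = 353
  Σ(formed) = 1863 kJ
ΔH = Σ(broken) − Σ(formed) = 1821 − 1863 = −42 kJ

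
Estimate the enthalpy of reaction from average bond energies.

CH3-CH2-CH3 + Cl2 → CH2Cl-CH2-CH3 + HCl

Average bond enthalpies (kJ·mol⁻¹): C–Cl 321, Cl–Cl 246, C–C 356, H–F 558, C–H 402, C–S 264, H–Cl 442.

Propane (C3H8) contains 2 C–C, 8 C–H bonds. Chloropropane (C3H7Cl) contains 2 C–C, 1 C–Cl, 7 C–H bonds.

ΔH ≈ −115 kJ

Bonds broken (reactants):
  C–C: 2 × 356 = 712
  C–H: 8 × 402 = 3216
  Cl–Cl: 1 × 246 = 246
  Σ(broken) = 4174 kJ
Bonds formed (products):
  C–C: 2 × 356 = 712
  C–Cl: 1 × 321 = 321
  C–H: 7 × 402 = 2814
  H–Cl: 1 × 442 = 442
  Σ(formed) = 4289 kJ
ΔH = Σ(broken) − Σ(formed) = 4174 − 4289 = −115 kJ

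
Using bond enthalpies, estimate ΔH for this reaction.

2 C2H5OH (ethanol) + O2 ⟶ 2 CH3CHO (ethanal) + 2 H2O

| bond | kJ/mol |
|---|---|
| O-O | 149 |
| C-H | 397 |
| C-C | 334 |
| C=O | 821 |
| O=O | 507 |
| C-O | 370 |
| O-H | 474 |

ΔH ≈ −549 kJ

Bonds broken (reactants):
  C-C: 2 × 334 = 668
  C-H: 10 × 397 = 3970
  C-O: 2 × 370 = 740
  O-H: 2 × 474 = 948
  O=O: 1 × 507 = 507
  Σ(broken) = 6833 kJ
Bonds formed (products):
  C-C: 2 × 334 = 668
  C-H: 8 × 397 = 3176
  C=O: 2 × 821 = 1642
  O-H: 4 × 474 = 1896
  Σ(formed) = 7382 kJ
ΔH = Σ(broken) − Σ(formed) = 6833 − 7382 = −549 kJ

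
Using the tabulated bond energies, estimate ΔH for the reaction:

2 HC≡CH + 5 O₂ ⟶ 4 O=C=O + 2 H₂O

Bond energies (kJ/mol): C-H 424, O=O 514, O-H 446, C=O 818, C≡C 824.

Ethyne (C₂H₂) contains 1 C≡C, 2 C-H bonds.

ΔH ≈ −2414 kJ

Bonds broken (reactants):
  C≡C: 2 × 824 = 1648
  C-H: 4 × 424 = 1696
  O=O: 5 × 514 = 2570
  Σ(broken) = 5914 kJ
Bonds formed (products):
  C=O: 8 × 818 = 6544
  O-H: 4 × 446 = 1784
  Σ(formed) = 8328 kJ
ΔH = Σ(broken) − Σ(formed) = 5914 − 8328 = −2414 kJ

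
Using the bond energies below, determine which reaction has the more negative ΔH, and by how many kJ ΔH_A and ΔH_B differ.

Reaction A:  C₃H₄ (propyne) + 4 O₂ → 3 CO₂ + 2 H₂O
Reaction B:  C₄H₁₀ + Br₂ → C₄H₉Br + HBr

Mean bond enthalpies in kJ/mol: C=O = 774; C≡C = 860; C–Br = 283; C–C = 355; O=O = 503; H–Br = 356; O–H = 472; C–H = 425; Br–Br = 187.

Reaction A, by 1578 kJ

Reaction A:
  Bonds broken (reactants):
    C≡C: 1 × 860 = 860
    C–C: 1 × 355 = 355
    C–H: 4 × 425 = 1700
    O=O: 4 × 503 = 2012
    Σ(broken) = 4927 kJ
  Bonds formed (products):
    C=O: 6 × 774 = 4644
    O–H: 4 × 472 = 1888
    Σ(formed) = 6532 kJ
  ΔH_A = 4927 − 6532 = −1605 kJ
Reaction B:
  Bonds broken (reactants):
    Br–Br: 1 × 187 = 187
    C–C: 3 × 355 = 1065
    C–H: 10 × 425 = 4250
    Σ(broken) = 5502 kJ
  Bonds formed (products):
    C–Br: 1 × 283 = 283
    C–C: 3 × 355 = 1065
    C–H: 9 × 425 = 3825
    H–Br: 1 × 356 = 356
    Σ(formed) = 5529 kJ
  ΔH_B = 5502 − 5529 = −27 kJ
ΔH_A − ΔH_B = −1578 kJ, so reaction A has the more negative ΔH; |ΔH_A − ΔH_B| = 1578 kJ.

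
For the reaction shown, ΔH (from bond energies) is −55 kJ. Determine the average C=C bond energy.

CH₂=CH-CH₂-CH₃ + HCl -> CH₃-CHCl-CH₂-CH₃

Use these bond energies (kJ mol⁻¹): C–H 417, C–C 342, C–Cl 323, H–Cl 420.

Let D be the C=C bond energy.
Σ(broken) = 2×342 + 8×417 + 1×D + 1×420 = 4440 + D
Σ(formed) = 3×342 + 1×323 + 9×417 = 5102
ΔH = Σ(broken) − Σ(formed) = (4440 + D) − (5102) = −662 + D
Setting this equal to −55 kJ gives D = 607 kJ/mol.

D(C=C) ≈ 607 kJ/mol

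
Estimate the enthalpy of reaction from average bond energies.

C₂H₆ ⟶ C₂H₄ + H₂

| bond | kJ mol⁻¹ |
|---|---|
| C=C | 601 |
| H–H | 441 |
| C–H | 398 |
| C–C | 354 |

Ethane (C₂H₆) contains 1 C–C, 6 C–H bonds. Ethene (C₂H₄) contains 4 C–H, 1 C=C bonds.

ΔH ≈ +108 kJ

Bonds broken (reactants):
  C–C: 1 × 354 = 354
  C–H: 6 × 398 = 2388
  Σ(broken) = 2742 kJ
Bonds formed (products):
  C–H: 4 × 398 = 1592
  C=C: 1 × 601 = 601
  H–H: 1 × 441 = 441
  Σ(formed) = 2634 kJ
ΔH = Σ(broken) − Σ(formed) = 2742 − 2634 = +108 kJ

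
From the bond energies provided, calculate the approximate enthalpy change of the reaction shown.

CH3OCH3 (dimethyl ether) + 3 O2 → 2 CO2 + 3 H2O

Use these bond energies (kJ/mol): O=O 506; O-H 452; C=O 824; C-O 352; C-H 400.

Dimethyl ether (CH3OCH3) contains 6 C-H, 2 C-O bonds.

ΔH ≈ −1386 kJ

Bonds broken (reactants):
  C-H: 6 × 400 = 2400
  C-O: 2 × 352 = 704
  O=O: 3 × 506 = 1518
  Σ(broken) = 4622 kJ
Bonds formed (products):
  C=O: 4 × 824 = 3296
  O-H: 6 × 452 = 2712
  Σ(formed) = 6008 kJ
ΔH = Σ(broken) − Σ(formed) = 4622 − 6008 = −1386 kJ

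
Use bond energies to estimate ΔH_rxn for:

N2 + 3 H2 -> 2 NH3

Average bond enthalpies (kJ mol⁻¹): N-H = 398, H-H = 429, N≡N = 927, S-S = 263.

ΔH ≈ −174 kJ

Bonds broken (reactants):
  H-H: 3 × 429 = 1287
  N≡N: 1 × 927 = 927
  Σ(broken) = 2214 kJ
Bonds formed (products):
  N-H: 6 × 398 = 2388
  Σ(formed) = 2388 kJ
ΔH = Σ(broken) − Σ(formed) = 2214 − 2388 = −174 kJ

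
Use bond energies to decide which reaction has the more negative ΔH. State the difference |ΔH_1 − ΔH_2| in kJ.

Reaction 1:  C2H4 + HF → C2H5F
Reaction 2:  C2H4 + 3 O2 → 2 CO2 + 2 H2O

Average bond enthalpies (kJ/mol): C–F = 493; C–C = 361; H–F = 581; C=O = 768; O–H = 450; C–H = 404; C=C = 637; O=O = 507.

Reaction 2, by 1058 kJ

Reaction 1:
  Bonds broken (reactants):
    C–H: 4 × 404 = 1616
    C=C: 1 × 637 = 637
    H–F: 1 × 581 = 581
    Σ(broken) = 2834 kJ
  Bonds formed (products):
    C–C: 1 × 361 = 361
    C–F: 1 × 493 = 493
    C–H: 5 × 404 = 2020
    Σ(formed) = 2874 kJ
  ΔH_1 = 2834 − 2874 = −40 kJ
Reaction 2:
  Bonds broken (reactants):
    C–H: 4 × 404 = 1616
    C=C: 1 × 637 = 637
    O=O: 3 × 507 = 1521
    Σ(broken) = 3774 kJ
  Bonds formed (products):
    C=O: 4 × 768 = 3072
    O–H: 4 × 450 = 1800
    Σ(formed) = 4872 kJ
  ΔH_2 = 3774 − 4872 = −1098 kJ
ΔH_1 − ΔH_2 = +1058 kJ, so reaction 2 has the more negative ΔH; |ΔH_1 − ΔH_2| = 1058 kJ.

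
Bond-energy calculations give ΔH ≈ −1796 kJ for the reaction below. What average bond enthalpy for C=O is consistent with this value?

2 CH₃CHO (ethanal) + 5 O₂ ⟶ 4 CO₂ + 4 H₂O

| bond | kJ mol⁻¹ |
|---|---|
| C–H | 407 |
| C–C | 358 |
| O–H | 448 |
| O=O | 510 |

D(C=O) ≈ 789 kJ/mol

Let D be the C=O bond energy.
Σ(broken) = 2×358 + 8×407 + 2×D + 5×510 = 6522 + 2D
Σ(formed) = 8×D + 8×448 = 3584 + 8D
ΔH = Σ(broken) − Σ(formed) = (6522 + 2D) − (3584 + 8D) = +2938 − 6D
Setting this equal to −1796 kJ gives 6D = 4734, so D = 789 kJ/mol.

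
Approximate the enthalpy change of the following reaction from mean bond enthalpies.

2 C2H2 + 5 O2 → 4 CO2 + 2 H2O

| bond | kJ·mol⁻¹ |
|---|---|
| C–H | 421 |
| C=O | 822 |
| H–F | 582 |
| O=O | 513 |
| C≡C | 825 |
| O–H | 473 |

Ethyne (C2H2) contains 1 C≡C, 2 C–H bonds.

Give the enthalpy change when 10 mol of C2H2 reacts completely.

ΔH = −12845 kJ

Bonds broken (reactants):
  C≡C: 2 × 825 = 1650
  C–H: 4 × 421 = 1684
  O=O: 5 × 513 = 2565
  Σ(broken) = 5899 kJ
Bonds formed (products):
  C=O: 8 × 822 = 6576
  O–H: 4 × 473 = 1892
  Σ(formed) = 8468 kJ
ΔH = Σ(broken) − Σ(formed) = 5899 − 8468 = −2569 kJ
For 5× the reaction as written: 5 × (−2569) = −12845 kJ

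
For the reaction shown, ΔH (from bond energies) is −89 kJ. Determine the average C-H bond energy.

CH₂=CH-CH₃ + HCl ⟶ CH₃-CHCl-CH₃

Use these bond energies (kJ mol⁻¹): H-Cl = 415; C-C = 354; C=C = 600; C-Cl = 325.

D(C-H) ≈ 425 kJ/mol

Let D be the C-H bond energy.
Σ(broken) = 1×354 + 6×D + 1×600 + 1×415 = 1369 + 6D
Σ(formed) = 2×354 + 1×325 + 7×D = 1033 + 7D
ΔH = Σ(broken) − Σ(formed) = (1369 + 6D) − (1033 + 7D) = +336 − D
Setting this equal to −89 kJ gives D = 425 kJ/mol.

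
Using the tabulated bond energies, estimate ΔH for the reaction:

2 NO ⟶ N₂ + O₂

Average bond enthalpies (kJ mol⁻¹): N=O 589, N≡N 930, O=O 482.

ΔH ≈ −234 kJ

Bonds broken (reactants):
  N=O: 2 × 589 = 1178
  Σ(broken) = 1178 kJ
Bonds formed (products):
  N≡N: 1 × 930 = 930
  O=O: 1 × 482 = 482
  Σ(formed) = 1412 kJ
ΔH = Σ(broken) − Σ(formed) = 1178 − 1412 = −234 kJ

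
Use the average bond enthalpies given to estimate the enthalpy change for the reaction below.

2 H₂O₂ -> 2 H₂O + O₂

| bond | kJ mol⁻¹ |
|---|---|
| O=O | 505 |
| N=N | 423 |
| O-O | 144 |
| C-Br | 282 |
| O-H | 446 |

Bonds broken (reactants):
  O-H: 4 × 446 = 1784
  O-O: 2 × 144 = 288
  Σ(broken) = 2072 kJ
Bonds formed (products):
  O-H: 4 × 446 = 1784
  O=O: 1 × 505 = 505
  Σ(formed) = 2289 kJ
ΔH = Σ(broken) − Σ(formed) = 2072 − 2289 = −217 kJ

ΔH ≈ −217 kJ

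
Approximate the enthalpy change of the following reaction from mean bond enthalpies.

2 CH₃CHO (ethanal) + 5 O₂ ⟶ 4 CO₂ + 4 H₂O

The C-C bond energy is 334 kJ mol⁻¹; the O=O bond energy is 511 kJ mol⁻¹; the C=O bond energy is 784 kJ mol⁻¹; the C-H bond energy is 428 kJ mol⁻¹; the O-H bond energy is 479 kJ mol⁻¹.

ΔH ≈ −1889 kJ

Bonds broken (reactants):
  C-C: 2 × 334 = 668
  C-H: 8 × 428 = 3424
  C=O: 2 × 784 = 1568
  O=O: 5 × 511 = 2555
  Σ(broken) = 8215 kJ
Bonds formed (products):
  C=O: 8 × 784 = 6272
  O-H: 8 × 479 = 3832
  Σ(formed) = 10104 kJ
ΔH = Σ(broken) − Σ(formed) = 8215 − 10104 = −1889 kJ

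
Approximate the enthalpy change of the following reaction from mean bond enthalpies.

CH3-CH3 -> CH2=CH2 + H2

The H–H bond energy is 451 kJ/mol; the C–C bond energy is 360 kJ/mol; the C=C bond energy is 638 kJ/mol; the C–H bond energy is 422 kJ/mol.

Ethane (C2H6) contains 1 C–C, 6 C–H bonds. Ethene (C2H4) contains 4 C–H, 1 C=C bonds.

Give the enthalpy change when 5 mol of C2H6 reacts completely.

Bonds broken (reactants):
  C–C: 1 × 360 = 360
  C–H: 6 × 422 = 2532
  Σ(broken) = 2892 kJ
Bonds formed (products):
  C–H: 4 × 422 = 1688
  C=C: 1 × 638 = 638
  H–H: 1 × 451 = 451
  Σ(formed) = 2777 kJ
ΔH = Σ(broken) − Σ(formed) = 2892 − 2777 = +115 kJ
For 5× the reaction as written: 5 × (+115) = +575 kJ

ΔH = +575 kJ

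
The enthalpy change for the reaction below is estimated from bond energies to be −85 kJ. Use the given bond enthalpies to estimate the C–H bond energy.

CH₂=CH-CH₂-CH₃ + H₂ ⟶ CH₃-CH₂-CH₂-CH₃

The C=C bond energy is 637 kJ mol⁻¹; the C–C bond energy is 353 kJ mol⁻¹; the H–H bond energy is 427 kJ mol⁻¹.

D(C–H) ≈ 398 kJ/mol

Let D be the C–H bond energy.
Σ(broken) = 2×353 + 8×D + 1×637 + 1×427 = 1770 + 8D
Σ(formed) = 3×353 + 10×D = 1059 + 10D
ΔH = Σ(broken) − Σ(formed) = (1770 + 8D) − (1059 + 10D) = +711 − 2D
Setting this equal to −85 kJ gives 2D = 796, so D = 398 kJ/mol.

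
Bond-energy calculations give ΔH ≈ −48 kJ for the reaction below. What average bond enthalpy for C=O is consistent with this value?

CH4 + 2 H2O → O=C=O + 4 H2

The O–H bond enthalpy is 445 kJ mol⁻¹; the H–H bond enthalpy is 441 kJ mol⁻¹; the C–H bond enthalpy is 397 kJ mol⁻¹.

D(C=O) ≈ 826 kJ/mol

Let D be the C=O bond energy.
Σ(broken) = 4×397 + 4×445 = 3368
Σ(formed) = 2×D + 4×441 = 1764 + 2D
ΔH = Σ(broken) − Σ(formed) = (3368) − (1764 + 2D) = +1604 − 2D
Setting this equal to −48 kJ gives 2D = 1652, so D = 826 kJ/mol.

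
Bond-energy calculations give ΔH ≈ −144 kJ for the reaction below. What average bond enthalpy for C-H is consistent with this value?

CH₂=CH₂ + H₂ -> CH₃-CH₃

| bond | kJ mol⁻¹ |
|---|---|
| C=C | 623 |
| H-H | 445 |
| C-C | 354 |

D(C-H) ≈ 429 kJ/mol

Let D be the C-H bond energy.
Σ(broken) = 4×D + 1×623 + 1×445 = 1068 + 4D
Σ(formed) = 1×354 + 6×D = 354 + 6D
ΔH = Σ(broken) − Σ(formed) = (1068 + 4D) − (354 + 6D) = +714 − 2D
Setting this equal to −144 kJ gives 2D = 858, so D = 429 kJ/mol.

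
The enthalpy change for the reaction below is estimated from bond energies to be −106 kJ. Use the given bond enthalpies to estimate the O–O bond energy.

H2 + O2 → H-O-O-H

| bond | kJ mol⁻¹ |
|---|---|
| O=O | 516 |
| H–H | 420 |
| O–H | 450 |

D(O–O) ≈ 142 kJ/mol

Let D be the O–O bond energy.
Σ(broken) = 1×420 + 1×516 = 936
Σ(formed) = 2×450 + 1×D = 900 + D
ΔH = Σ(broken) − Σ(formed) = (936) − (900 + D) = +36 − D
Setting this equal to −106 kJ gives D = 142 kJ/mol.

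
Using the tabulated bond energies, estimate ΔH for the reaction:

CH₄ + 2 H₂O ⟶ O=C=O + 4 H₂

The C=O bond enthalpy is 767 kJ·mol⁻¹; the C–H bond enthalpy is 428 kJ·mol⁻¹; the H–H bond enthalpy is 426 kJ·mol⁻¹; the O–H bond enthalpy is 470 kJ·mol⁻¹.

ΔH ≈ +354 kJ

Bonds broken (reactants):
  C–H: 4 × 428 = 1712
  O–H: 4 × 470 = 1880
  Σ(broken) = 3592 kJ
Bonds formed (products):
  C=O: 2 × 767 = 1534
  H–H: 4 × 426 = 1704
  Σ(formed) = 3238 kJ
ΔH = Σ(broken) − Σ(formed) = 3592 − 3238 = +354 kJ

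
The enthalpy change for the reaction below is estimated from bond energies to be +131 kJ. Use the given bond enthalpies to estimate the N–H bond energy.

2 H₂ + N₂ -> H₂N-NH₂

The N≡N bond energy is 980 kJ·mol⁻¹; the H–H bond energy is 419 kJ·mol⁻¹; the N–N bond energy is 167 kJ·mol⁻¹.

D(N–H) ≈ 380 kJ/mol

Let D be the N–H bond energy.
Σ(broken) = 2×419 + 1×980 = 1818
Σ(formed) = 4×D + 1×167 = 167 + 4D
ΔH = Σ(broken) − Σ(formed) = (1818) − (167 + 4D) = +1651 − 4D
Setting this equal to +131 kJ gives 4D = 1520, so D = 380 kJ/mol.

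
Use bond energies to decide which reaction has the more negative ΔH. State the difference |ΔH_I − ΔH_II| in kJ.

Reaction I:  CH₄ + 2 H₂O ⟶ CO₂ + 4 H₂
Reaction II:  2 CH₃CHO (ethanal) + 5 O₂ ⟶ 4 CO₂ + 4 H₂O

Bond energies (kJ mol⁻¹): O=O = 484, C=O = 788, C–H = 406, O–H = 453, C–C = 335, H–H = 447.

Reaction II, by 2086 kJ

Reaction I:
  Bonds broken (reactants):
    C–H: 4 × 406 = 1624
    O–H: 4 × 453 = 1812
    Σ(broken) = 3436 kJ
  Bonds formed (products):
    C=O: 2 × 788 = 1576
    H–H: 4 × 447 = 1788
    Σ(formed) = 3364 kJ
  ΔH_I = 3436 − 3364 = +72 kJ
Reaction II:
  Bonds broken (reactants):
    C–C: 2 × 335 = 670
    C–H: 8 × 406 = 3248
    C=O: 2 × 788 = 1576
    O=O: 5 × 484 = 2420
    Σ(broken) = 7914 kJ
  Bonds formed (products):
    C=O: 8 × 788 = 6304
    O–H: 8 × 453 = 3624
    Σ(formed) = 9928 kJ
  ΔH_II = 7914 − 9928 = −2014 kJ
ΔH_I − ΔH_II = +2086 kJ, so reaction II has the more negative ΔH; |ΔH_I − ΔH_II| = 2086 kJ.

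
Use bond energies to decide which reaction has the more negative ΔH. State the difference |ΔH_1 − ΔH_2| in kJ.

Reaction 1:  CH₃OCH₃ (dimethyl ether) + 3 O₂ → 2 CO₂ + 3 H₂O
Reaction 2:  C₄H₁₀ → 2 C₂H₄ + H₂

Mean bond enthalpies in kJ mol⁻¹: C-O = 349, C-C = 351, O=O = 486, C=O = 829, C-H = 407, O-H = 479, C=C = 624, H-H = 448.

Reaction 1, by 1763 kJ

Reaction 1:
  Bonds broken (reactants):
    C-H: 6 × 407 = 2442
    C-O: 2 × 349 = 698
    O=O: 3 × 486 = 1458
    Σ(broken) = 4598 kJ
  Bonds formed (products):
    C=O: 4 × 829 = 3316
    O-H: 6 × 479 = 2874
    Σ(formed) = 6190 kJ
  ΔH_1 = 4598 − 6190 = −1592 kJ
Reaction 2:
  Bonds broken (reactants):
    C-C: 3 × 351 = 1053
    C-H: 10 × 407 = 4070
    Σ(broken) = 5123 kJ
  Bonds formed (products):
    C-H: 8 × 407 = 3256
    C=C: 2 × 624 = 1248
    H-H: 1 × 448 = 448
    Σ(formed) = 4952 kJ
  ΔH_2 = 5123 − 4952 = +171 kJ
ΔH_1 − ΔH_2 = −1763 kJ, so reaction 1 has the more negative ΔH; |ΔH_1 − ΔH_2| = 1763 kJ.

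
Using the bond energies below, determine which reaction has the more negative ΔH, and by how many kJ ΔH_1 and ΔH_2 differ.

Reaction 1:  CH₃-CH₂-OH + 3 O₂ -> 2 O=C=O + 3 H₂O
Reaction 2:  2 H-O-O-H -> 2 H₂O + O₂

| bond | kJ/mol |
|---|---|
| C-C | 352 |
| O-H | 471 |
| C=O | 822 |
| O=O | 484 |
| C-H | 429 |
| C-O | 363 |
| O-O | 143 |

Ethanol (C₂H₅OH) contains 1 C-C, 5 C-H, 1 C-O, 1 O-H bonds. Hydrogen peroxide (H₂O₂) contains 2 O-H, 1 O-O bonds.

Reaction 1, by 1133 kJ

Reaction 1:
  Bonds broken (reactants):
    C-C: 1 × 352 = 352
    C-H: 5 × 429 = 2145
    C-O: 1 × 363 = 363
    O-H: 1 × 471 = 471
    O=O: 3 × 484 = 1452
    Σ(broken) = 4783 kJ
  Bonds formed (products):
    C=O: 4 × 822 = 3288
    O-H: 6 × 471 = 2826
    Σ(formed) = 6114 kJ
  ΔH_1 = 4783 − 6114 = −1331 kJ
Reaction 2:
  Bonds broken (reactants):
    O-H: 4 × 471 = 1884
    O-O: 2 × 143 = 286
    Σ(broken) = 2170 kJ
  Bonds formed (products):
    O-H: 4 × 471 = 1884
    O=O: 1 × 484 = 484
    Σ(formed) = 2368 kJ
  ΔH_2 = 2170 − 2368 = −198 kJ
ΔH_1 − ΔH_2 = −1133 kJ, so reaction 1 has the more negative ΔH; |ΔH_1 − ΔH_2| = 1133 kJ.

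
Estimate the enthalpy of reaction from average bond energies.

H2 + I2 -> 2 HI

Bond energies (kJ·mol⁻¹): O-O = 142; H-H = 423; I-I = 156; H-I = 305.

ΔH ≈ −31 kJ

Bonds broken (reactants):
  H-H: 1 × 423 = 423
  I-I: 1 × 156 = 156
  Σ(broken) = 579 kJ
Bonds formed (products):
  H-I: 2 × 305 = 610
  Σ(formed) = 610 kJ
ΔH = Σ(broken) − Σ(formed) = 579 − 610 = −31 kJ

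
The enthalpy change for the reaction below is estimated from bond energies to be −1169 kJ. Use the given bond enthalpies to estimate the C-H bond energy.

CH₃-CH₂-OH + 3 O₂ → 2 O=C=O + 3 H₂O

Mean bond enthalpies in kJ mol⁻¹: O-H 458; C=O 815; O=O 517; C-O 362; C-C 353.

Let D be the C-H bond energy.
Σ(broken) = 1×353 + 5×D + 1×362 + 1×458 + 3×517 = 2724 + 5D
Σ(formed) = 4×815 + 6×458 = 6008
ΔH = Σ(broken) − Σ(formed) = (2724 + 5D) − (6008) = −3284 + 5D
Setting this equal to −1169 kJ gives 5D = 2115, so D = 423 kJ/mol.

D(C-H) ≈ 423 kJ/mol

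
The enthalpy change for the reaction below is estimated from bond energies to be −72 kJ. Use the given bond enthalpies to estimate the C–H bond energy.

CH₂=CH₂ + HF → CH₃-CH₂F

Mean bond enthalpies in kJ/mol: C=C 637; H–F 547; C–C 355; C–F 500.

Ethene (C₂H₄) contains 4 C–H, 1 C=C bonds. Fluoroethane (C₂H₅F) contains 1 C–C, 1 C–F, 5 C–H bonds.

D(C–H) ≈ 401 kJ/mol

Let D be the C–H bond energy.
Σ(broken) = 4×D + 1×637 + 1×547 = 1184 + 4D
Σ(formed) = 1×355 + 1×500 + 5×D = 855 + 5D
ΔH = Σ(broken) − Σ(formed) = (1184 + 4D) − (855 + 5D) = +329 − D
Setting this equal to −72 kJ gives D = 401 kJ/mol.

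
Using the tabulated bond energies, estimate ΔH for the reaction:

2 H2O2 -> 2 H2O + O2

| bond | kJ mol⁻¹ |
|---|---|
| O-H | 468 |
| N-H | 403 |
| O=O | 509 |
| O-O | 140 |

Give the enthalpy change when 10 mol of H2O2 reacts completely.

ΔH = −1145 kJ

Bonds broken (reactants):
  O-H: 4 × 468 = 1872
  O-O: 2 × 140 = 280
  Σ(broken) = 2152 kJ
Bonds formed (products):
  O-H: 4 × 468 = 1872
  O=O: 1 × 509 = 509
  Σ(formed) = 2381 kJ
ΔH = Σ(broken) − Σ(formed) = 2152 − 2381 = −229 kJ
For 5× the reaction as written: 5 × (−229) = −1145 kJ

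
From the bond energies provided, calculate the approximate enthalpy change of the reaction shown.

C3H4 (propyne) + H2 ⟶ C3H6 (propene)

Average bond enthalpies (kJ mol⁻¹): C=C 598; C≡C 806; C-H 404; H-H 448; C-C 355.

ΔH ≈ −152 kJ

Bonds broken (reactants):
  C≡C: 1 × 806 = 806
  C-C: 1 × 355 = 355
  C-H: 4 × 404 = 1616
  H-H: 1 × 448 = 448
  Σ(broken) = 3225 kJ
Bonds formed (products):
  C-C: 1 × 355 = 355
  C-H: 6 × 404 = 2424
  C=C: 1 × 598 = 598
  Σ(formed) = 3377 kJ
ΔH = Σ(broken) − Σ(formed) = 3225 − 3377 = −152 kJ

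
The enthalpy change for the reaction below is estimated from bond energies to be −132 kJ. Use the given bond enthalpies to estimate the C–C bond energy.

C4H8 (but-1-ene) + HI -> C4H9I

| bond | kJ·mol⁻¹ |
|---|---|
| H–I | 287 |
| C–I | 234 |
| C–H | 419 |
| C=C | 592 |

D(C–C) ≈ 358 kJ/mol

Let D be the C–C bond energy.
Σ(broken) = 2×D + 8×419 + 1×592 + 1×287 = 4231 + 2D
Σ(formed) = 3×D + 9×419 + 1×234 = 4005 + 3D
ΔH = Σ(broken) − Σ(formed) = (4231 + 2D) − (4005 + 3D) = +226 − D
Setting this equal to −132 kJ gives D = 358 kJ/mol.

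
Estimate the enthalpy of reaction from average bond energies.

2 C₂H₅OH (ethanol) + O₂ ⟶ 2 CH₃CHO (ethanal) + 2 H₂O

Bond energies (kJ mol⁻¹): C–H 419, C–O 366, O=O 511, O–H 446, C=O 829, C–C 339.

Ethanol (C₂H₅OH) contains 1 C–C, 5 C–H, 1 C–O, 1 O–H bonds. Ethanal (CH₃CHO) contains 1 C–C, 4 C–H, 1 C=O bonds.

ΔH ≈ −469 kJ

Bonds broken (reactants):
  C–C: 2 × 339 = 678
  C–H: 10 × 419 = 4190
  C–O: 2 × 366 = 732
  O–H: 2 × 446 = 892
  O=O: 1 × 511 = 511
  Σ(broken) = 7003 kJ
Bonds formed (products):
  C–C: 2 × 339 = 678
  C–H: 8 × 419 = 3352
  C=O: 2 × 829 = 1658
  O–H: 4 × 446 = 1784
  Σ(formed) = 7472 kJ
ΔH = Σ(broken) − Σ(formed) = 7003 − 7472 = −469 kJ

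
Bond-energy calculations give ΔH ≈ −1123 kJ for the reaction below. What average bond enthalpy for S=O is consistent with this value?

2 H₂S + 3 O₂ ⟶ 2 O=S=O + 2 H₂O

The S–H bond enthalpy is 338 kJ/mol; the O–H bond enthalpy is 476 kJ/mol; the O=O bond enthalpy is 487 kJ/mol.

D(S=O) ≈ 508 kJ/mol

Let D be the S=O bond energy.
Σ(broken) = 3×487 + 4×338 = 2813
Σ(formed) = 4×476 + 4×D = 1904 + 4D
ΔH = Σ(broken) − Σ(formed) = (2813) − (1904 + 4D) = +909 − 4D
Setting this equal to −1123 kJ gives 4D = 2032, so D = 508 kJ/mol.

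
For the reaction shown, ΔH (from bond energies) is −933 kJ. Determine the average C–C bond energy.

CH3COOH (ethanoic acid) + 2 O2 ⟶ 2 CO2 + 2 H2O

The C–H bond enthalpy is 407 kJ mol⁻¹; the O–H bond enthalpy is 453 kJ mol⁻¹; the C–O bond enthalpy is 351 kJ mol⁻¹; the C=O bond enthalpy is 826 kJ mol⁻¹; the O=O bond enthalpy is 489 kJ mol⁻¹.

Let D be the C–C bond energy.
Σ(broken) = 1×D + 3×407 + 1×351 + 1×826 + 1×453 + 2×489 = 3829 + D
Σ(formed) = 4×826 + 4×453 = 5116
ΔH = Σ(broken) − Σ(formed) = (3829 + D) − (5116) = −1287 + D
Setting this equal to −933 kJ gives D = 354 kJ/mol.

D(C–C) ≈ 354 kJ/mol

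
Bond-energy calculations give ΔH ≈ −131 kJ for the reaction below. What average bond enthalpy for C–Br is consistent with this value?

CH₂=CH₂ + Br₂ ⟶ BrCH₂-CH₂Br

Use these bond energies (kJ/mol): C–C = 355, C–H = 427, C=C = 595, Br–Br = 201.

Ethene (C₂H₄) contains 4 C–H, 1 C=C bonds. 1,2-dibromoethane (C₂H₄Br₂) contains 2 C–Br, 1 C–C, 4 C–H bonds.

D(C–Br) ≈ 286 kJ/mol

Let D be the C–Br bond energy.
Σ(broken) = 1×201 + 4×427 + 1×595 = 2504
Σ(formed) = 2×D + 1×355 + 4×427 = 2063 + 2D
ΔH = Σ(broken) − Σ(formed) = (2504) − (2063 + 2D) = +441 − 2D
Setting this equal to −131 kJ gives 2D = 572, so D = 286 kJ/mol.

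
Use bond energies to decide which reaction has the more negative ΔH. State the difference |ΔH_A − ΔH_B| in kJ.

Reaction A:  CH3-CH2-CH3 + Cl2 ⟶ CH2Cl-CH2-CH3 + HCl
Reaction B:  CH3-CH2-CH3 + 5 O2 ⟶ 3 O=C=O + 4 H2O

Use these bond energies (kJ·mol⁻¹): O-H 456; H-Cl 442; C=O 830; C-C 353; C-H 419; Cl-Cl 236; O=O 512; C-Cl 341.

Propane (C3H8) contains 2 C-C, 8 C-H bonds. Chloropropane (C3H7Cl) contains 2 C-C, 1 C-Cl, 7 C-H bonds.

Reaction A:
  Bonds broken (reactants):
    C-C: 2 × 353 = 706
    C-H: 8 × 419 = 3352
    Cl-Cl: 1 × 236 = 236
    Σ(broken) = 4294 kJ
  Bonds formed (products):
    C-C: 2 × 353 = 706
    C-Cl: 1 × 341 = 341
    C-H: 7 × 419 = 2933
    H-Cl: 1 × 442 = 442
    Σ(formed) = 4422 kJ
  ΔH_A = 4294 − 4422 = −128 kJ
Reaction B:
  Bonds broken (reactants):
    C-C: 2 × 353 = 706
    C-H: 8 × 419 = 3352
    O=O: 5 × 512 = 2560
    Σ(broken) = 6618 kJ
  Bonds formed (products):
    C=O: 6 × 830 = 4980
    O-H: 8 × 456 = 3648
    Σ(formed) = 8628 kJ
  ΔH_B = 6618 − 8628 = −2010 kJ
ΔH_A − ΔH_B = +1882 kJ, so reaction B has the more negative ΔH; |ΔH_A − ΔH_B| = 1882 kJ.

Reaction B, by 1882 kJ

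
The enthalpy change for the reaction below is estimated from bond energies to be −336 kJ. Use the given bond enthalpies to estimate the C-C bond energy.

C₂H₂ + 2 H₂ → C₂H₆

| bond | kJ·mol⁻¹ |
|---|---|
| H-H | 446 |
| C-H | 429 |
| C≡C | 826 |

D(C-C) ≈ 338 kJ/mol

Let D be the C-C bond energy.
Σ(broken) = 1×826 + 2×429 + 2×446 = 2576
Σ(formed) = 1×D + 6×429 = 2574 + D
ΔH = Σ(broken) − Σ(formed) = (2576) − (2574 + D) = +2 − D
Setting this equal to −336 kJ gives D = 338 kJ/mol.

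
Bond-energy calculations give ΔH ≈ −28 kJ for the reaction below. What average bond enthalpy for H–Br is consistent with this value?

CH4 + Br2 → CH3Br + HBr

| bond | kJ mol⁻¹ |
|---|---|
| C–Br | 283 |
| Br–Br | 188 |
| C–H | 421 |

D(H–Br) ≈ 354 kJ/mol

Let D be the H–Br bond energy.
Σ(broken) = 1×188 + 4×421 = 1872
Σ(formed) = 1×283 + 3×421 + 1×D = 1546 + D
ΔH = Σ(broken) − Σ(formed) = (1872) − (1546 + D) = +326 − D
Setting this equal to −28 kJ gives D = 354 kJ/mol.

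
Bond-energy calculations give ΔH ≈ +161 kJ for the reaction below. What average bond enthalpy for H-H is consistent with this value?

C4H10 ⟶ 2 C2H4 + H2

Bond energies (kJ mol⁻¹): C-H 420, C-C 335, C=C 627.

D(H-H) ≈ 430 kJ/mol

Let D be the H-H bond energy.
Σ(broken) = 3×335 + 10×420 = 5205
Σ(formed) = 8×420 + 2×627 + 1×D = 4614 + D
ΔH = Σ(broken) − Σ(formed) = (5205) − (4614 + D) = +591 − D
Setting this equal to +161 kJ gives D = 430 kJ/mol.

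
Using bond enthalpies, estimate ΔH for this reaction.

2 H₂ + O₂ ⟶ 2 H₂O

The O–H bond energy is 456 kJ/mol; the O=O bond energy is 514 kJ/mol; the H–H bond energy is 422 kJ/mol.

ΔH ≈ −466 kJ

Bonds broken (reactants):
  H–H: 2 × 422 = 844
  O=O: 1 × 514 = 514
  Σ(broken) = 1358 kJ
Bonds formed (products):
  O–H: 4 × 456 = 1824
  Σ(formed) = 1824 kJ
ΔH = Σ(broken) − Σ(formed) = 1358 − 1824 = −466 kJ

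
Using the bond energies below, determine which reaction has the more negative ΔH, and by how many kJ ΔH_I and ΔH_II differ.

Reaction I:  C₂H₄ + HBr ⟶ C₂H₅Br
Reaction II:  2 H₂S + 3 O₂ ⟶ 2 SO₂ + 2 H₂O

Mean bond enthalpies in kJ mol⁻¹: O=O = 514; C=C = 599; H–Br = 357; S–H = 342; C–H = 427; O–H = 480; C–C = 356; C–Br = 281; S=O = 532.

Reaction II, by 1030 kJ

Reaction I:
  Bonds broken (reactants):
    C–H: 4 × 427 = 1708
    C=C: 1 × 599 = 599
    H–Br: 1 × 357 = 357
    Σ(broken) = 2664 kJ
  Bonds formed (products):
    C–Br: 1 × 281 = 281
    C–C: 1 × 356 = 356
    C–H: 5 × 427 = 2135
    Σ(formed) = 2772 kJ
  ΔH_I = 2664 − 2772 = −108 kJ
Reaction II:
  Bonds broken (reactants):
    O=O: 3 × 514 = 1542
    S–H: 4 × 342 = 1368
    Σ(broken) = 2910 kJ
  Bonds formed (products):
    O–H: 4 × 480 = 1920
    S=O: 4 × 532 = 2128
    Σ(formed) = 4048 kJ
  ΔH_II = 2910 − 4048 = −1138 kJ
ΔH_I − ΔH_II = +1030 kJ, so reaction II has the more negative ΔH; |ΔH_I − ΔH_II| = 1030 kJ.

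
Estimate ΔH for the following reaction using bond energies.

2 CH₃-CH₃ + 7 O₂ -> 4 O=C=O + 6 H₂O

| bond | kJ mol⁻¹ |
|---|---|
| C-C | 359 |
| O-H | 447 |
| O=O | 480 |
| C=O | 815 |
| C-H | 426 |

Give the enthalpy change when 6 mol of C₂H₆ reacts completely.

Bonds broken (reactants):
  C-C: 2 × 359 = 718
  C-H: 12 × 426 = 5112
  O=O: 7 × 480 = 3360
  Σ(broken) = 9190 kJ
Bonds formed (products):
  C=O: 8 × 815 = 6520
  O-H: 12 × 447 = 5364
  Σ(formed) = 11884 kJ
ΔH = Σ(broken) − Σ(formed) = 9190 − 11884 = −2694 kJ
For 3× the reaction as written: 3 × (−2694) = −8082 kJ

ΔH = −8082 kJ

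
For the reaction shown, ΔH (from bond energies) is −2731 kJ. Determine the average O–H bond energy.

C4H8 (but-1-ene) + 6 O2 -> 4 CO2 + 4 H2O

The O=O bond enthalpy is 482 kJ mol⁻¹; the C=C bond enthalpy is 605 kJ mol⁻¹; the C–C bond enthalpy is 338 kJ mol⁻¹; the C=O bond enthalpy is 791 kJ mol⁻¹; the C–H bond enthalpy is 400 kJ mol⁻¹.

D(O–H) ≈ 472 kJ/mol

Let D be the O–H bond energy.
Σ(broken) = 2×338 + 8×400 + 1×605 + 6×482 = 7373
Σ(formed) = 8×791 + 8×D = 6328 + 8D
ΔH = Σ(broken) − Σ(formed) = (7373) − (6328 + 8D) = +1045 − 8D
Setting this equal to −2731 kJ gives 8D = 3776, so D = 472 kJ/mol.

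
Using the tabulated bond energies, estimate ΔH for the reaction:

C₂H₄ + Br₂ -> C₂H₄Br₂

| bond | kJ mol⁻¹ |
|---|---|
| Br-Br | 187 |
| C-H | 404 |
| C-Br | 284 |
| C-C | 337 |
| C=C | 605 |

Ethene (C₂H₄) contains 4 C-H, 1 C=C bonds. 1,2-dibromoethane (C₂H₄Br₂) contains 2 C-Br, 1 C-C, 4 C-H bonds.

Bonds broken (reactants):
  Br-Br: 1 × 187 = 187
  C-H: 4 × 404 = 1616
  C=C: 1 × 605 = 605
  Σ(broken) = 2408 kJ
Bonds formed (products):
  C-Br: 2 × 284 = 568
  C-C: 1 × 337 = 337
  C-H: 4 × 404 = 1616
  Σ(formed) = 2521 kJ
ΔH = Σ(broken) − Σ(formed) = 2408 − 2521 = −113 kJ

ΔH ≈ −113 kJ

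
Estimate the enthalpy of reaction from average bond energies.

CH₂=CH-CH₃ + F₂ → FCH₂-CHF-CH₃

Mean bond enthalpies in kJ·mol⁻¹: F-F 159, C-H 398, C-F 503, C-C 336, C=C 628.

Bonds broken (reactants):
  C-C: 1 × 336 = 336
  C-H: 6 × 398 = 2388
  C=C: 1 × 628 = 628
  F-F: 1 × 159 = 159
  Σ(broken) = 3511 kJ
Bonds formed (products):
  C-C: 2 × 336 = 672
  C-F: 2 × 503 = 1006
  C-H: 6 × 398 = 2388
  Σ(formed) = 4066 kJ
ΔH = Σ(broken) − Σ(formed) = 3511 − 4066 = −555 kJ

ΔH ≈ −555 kJ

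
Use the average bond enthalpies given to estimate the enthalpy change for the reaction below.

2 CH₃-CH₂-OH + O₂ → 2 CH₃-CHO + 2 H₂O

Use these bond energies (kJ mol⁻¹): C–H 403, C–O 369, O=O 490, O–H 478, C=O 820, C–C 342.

Bonds broken (reactants):
  C–C: 2 × 342 = 684
  C–H: 10 × 403 = 4030
  C–O: 2 × 369 = 738
  O–H: 2 × 478 = 956
  O=O: 1 × 490 = 490
  Σ(broken) = 6898 kJ
Bonds formed (products):
  C–C: 2 × 342 = 684
  C–H: 8 × 403 = 3224
  C=O: 2 × 820 = 1640
  O–H: 4 × 478 = 1912
  Σ(formed) = 7460 kJ
ΔH = Σ(broken) − Σ(formed) = 6898 − 7460 = −562 kJ

ΔH ≈ −562 kJ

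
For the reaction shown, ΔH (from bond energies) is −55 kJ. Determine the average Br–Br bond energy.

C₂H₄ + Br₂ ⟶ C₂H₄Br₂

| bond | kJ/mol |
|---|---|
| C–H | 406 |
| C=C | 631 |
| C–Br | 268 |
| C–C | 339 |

D(Br–Br) ≈ 189 kJ/mol

Let D be the Br–Br bond energy.
Σ(broken) = 1×D + 4×406 + 1×631 = 2255 + D
Σ(formed) = 2×268 + 1×339 + 4×406 = 2499
ΔH = Σ(broken) − Σ(formed) = (2255 + D) − (2499) = −244 + D
Setting this equal to −55 kJ gives D = 189 kJ/mol.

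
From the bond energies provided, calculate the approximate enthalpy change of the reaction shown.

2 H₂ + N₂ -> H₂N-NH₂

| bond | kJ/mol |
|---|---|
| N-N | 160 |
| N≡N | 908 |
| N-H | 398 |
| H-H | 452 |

ΔH ≈ +60 kJ

Bonds broken (reactants):
  H-H: 2 × 452 = 904
  N≡N: 1 × 908 = 908
  Σ(broken) = 1812 kJ
Bonds formed (products):
  N-H: 4 × 398 = 1592
  N-N: 1 × 160 = 160
  Σ(formed) = 1752 kJ
ΔH = Σ(broken) − Σ(formed) = 1812 − 1752 = +60 kJ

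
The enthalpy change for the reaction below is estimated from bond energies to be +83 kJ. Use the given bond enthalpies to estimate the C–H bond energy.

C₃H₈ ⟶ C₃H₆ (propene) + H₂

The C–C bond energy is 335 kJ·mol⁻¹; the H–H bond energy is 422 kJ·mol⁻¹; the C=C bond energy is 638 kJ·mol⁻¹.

Let D be the C–H bond energy.
Σ(broken) = 2×335 + 8×D = 670 + 8D
Σ(formed) = 1×335 + 6×D + 1×638 + 1×422 = 1395 + 6D
ΔH = Σ(broken) − Σ(formed) = (670 + 8D) − (1395 + 6D) = −725 + 2D
Setting this equal to +83 kJ gives 2D = 808, so D = 404 kJ/mol.

D(C–H) ≈ 404 kJ/mol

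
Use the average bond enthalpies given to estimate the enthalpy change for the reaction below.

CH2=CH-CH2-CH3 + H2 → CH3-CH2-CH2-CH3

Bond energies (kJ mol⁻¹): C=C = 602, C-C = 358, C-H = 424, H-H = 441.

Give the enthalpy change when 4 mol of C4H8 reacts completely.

Bonds broken (reactants):
  C-C: 2 × 358 = 716
  C-H: 8 × 424 = 3392
  C=C: 1 × 602 = 602
  H-H: 1 × 441 = 441
  Σ(broken) = 5151 kJ
Bonds formed (products):
  C-C: 3 × 358 = 1074
  C-H: 10 × 424 = 4240
  Σ(formed) = 5314 kJ
ΔH = Σ(broken) − Σ(formed) = 5151 − 5314 = −163 kJ
For 4× the reaction as written: 4 × (−163) = −652 kJ

ΔH = −652 kJ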